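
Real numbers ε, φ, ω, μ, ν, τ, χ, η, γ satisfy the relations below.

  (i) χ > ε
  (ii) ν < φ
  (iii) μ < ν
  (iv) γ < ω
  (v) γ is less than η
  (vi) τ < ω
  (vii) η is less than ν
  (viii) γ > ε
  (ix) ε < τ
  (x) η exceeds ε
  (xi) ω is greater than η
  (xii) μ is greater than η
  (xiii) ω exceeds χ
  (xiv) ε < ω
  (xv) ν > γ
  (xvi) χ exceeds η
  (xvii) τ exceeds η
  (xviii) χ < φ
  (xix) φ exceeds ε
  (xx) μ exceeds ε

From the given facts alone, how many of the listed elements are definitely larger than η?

6

Directly above η: χ, μ, ν, τ, ω.
One step further: φ (6 so far).
No other element is forced above η by the given relations, so the count is 6.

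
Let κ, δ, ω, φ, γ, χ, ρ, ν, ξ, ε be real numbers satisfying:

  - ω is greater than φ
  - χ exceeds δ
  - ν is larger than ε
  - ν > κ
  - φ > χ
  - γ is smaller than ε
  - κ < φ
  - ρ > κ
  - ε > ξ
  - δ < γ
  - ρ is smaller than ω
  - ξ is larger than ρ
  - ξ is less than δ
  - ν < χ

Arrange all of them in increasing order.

κ < ρ < ξ < δ < γ < ε < ν < χ < φ < ω

Nothing is placed below κ, so it is least; from there κ < ρ; ρ < ξ; ξ < δ; δ < γ; γ < ε; ε < ν; ν < χ; χ < φ; φ < ω, each given directly.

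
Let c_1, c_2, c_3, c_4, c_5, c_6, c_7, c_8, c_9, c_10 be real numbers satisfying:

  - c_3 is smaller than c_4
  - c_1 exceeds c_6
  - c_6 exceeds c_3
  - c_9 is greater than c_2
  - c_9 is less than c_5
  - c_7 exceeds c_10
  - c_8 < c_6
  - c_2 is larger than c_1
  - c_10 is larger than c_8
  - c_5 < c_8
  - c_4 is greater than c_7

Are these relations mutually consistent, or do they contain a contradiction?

Chaining the given relations yields c_6 < c_1 < c_2 < c_9 < c_5 < c_8, so c_6 < c_8. But one relation states c_8 < c_6. These cannot both hold.

inconsistent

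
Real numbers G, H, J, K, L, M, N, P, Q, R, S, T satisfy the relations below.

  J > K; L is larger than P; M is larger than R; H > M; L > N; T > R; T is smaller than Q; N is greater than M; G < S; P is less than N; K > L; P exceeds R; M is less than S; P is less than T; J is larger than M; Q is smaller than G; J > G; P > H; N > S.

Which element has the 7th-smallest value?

Chaining the given pairs: R < M < H < P < T < Q < G < S < N < L < K < J.
The 7th smallest is G.

G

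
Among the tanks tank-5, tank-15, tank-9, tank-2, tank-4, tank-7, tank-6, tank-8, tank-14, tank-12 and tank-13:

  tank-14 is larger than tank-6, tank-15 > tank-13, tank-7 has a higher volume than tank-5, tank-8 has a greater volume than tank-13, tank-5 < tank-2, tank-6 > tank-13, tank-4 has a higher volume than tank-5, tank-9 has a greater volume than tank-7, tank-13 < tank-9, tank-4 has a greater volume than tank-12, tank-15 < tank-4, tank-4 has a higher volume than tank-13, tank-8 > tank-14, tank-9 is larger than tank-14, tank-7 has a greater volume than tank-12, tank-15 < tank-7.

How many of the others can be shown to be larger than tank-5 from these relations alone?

4

The elements the relations force above tank-5 are tank-7, tank-9, tank-4, tank-2 — no chain reaches any other.
That is 4.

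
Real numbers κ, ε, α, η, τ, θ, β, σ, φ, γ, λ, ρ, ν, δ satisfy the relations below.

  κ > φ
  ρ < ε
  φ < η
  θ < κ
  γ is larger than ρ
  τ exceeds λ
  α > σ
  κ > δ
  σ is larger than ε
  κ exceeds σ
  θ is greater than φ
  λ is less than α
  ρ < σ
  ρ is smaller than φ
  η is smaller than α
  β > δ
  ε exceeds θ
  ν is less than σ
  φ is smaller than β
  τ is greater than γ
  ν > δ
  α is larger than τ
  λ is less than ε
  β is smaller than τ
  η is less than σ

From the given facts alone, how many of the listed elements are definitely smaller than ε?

From ε the given relations immediately reach ρ, λ, θ.
From those, φ — 4 in total.
Nothing else is reachable below ε; 4 in all.

4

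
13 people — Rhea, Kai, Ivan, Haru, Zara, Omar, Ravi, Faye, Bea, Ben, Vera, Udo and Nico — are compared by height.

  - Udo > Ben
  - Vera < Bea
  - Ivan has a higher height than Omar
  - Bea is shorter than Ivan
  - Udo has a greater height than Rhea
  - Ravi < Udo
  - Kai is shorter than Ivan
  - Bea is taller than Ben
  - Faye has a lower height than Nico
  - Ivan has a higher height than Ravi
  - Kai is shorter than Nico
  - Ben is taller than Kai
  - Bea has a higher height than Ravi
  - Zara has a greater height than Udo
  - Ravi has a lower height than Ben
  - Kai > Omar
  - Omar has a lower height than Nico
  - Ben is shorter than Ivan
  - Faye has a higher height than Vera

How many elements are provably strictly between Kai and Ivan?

Chaining upward from Kai reaches: Ben, Bea, Udo, Zara, Nico.
Chaining downward from Ivan reaches: Vera, Omar, Ravi, Ben, Bea.
Strictly between Kai and Ivan are those in both lists: Ben, Bea — 2 elements.

2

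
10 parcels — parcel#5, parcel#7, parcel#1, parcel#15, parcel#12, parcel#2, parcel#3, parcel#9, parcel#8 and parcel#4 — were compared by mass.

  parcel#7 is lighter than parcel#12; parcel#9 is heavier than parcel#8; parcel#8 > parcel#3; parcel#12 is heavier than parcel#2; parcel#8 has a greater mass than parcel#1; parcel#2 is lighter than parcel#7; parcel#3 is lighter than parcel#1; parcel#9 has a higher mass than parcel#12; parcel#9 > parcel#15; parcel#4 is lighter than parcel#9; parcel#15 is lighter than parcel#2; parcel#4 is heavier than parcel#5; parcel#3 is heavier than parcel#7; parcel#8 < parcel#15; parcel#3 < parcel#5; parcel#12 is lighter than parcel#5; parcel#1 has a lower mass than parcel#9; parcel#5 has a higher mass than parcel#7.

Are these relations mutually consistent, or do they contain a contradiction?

inconsistent

We have parcel#7 < parcel#3 stated directly, yet also parcel#3 < parcel#1 < parcel#8 < parcel#15 < parcel#2 < parcel#7 by chaining the others — so parcel#3 < parcel#7. Contradiction.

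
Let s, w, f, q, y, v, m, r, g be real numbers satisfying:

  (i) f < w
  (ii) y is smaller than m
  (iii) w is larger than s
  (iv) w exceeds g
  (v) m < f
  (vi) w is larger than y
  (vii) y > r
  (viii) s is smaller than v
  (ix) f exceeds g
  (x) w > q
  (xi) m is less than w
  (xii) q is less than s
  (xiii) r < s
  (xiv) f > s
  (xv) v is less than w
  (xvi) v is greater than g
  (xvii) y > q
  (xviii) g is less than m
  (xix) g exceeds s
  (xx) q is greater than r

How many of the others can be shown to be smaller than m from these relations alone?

5

Directly below m: y, g.
One step further: r, q, s (5 so far).
Nothing else is reachable below m; 5 in all.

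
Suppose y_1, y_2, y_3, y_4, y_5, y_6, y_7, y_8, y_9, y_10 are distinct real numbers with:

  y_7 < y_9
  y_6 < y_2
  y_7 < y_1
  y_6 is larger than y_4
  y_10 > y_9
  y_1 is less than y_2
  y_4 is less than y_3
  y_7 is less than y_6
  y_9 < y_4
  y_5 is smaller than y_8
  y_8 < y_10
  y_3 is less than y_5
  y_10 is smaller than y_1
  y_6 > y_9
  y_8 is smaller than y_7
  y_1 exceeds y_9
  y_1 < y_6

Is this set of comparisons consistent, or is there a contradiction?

inconsistent

We have y_9 < y_4 stated directly, yet also y_4 < y_3 < y_5 < y_8 < y_7 < y_9 by chaining the others — so y_4 < y_9. Contradiction.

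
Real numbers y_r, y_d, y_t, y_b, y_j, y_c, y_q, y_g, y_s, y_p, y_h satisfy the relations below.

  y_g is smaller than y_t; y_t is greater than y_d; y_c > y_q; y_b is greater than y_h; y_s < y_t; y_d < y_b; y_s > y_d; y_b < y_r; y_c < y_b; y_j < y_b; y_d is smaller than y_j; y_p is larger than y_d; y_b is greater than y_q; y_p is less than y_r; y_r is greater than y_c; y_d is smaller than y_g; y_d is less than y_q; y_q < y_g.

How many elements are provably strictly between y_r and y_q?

2

The relations place y_q below y_r. An element lies strictly between them when it is forced above y_q and also forced below y_r.
Above y_q: {y_g, y_c, y_b, y_t}. Below y_r: {y_d, y_j, y_c, y_h, y_p, y_b}.
Intersection: {y_c, y_b} — 2.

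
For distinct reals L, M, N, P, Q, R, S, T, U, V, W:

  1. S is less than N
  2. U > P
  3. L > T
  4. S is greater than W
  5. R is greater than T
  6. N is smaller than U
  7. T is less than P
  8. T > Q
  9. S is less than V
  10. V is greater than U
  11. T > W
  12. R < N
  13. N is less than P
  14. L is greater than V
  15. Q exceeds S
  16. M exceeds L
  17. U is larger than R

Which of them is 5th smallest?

R

Piecing the relations together gives one ordering: W < S < Q < T < R < N < P < U < V < L < M.
The 5th smallest is R.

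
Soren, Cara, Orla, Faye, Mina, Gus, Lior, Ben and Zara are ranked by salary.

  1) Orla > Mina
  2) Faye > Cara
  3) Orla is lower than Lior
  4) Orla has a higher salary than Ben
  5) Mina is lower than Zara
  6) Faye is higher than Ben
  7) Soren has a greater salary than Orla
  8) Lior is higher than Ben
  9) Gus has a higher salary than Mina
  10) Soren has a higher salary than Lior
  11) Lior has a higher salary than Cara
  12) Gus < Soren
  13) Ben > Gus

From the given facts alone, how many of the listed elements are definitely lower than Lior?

The elements the relations force below Lior are Mina, Gus, Cara, Ben, Orla — no chain reaches any other.
That is 5.

5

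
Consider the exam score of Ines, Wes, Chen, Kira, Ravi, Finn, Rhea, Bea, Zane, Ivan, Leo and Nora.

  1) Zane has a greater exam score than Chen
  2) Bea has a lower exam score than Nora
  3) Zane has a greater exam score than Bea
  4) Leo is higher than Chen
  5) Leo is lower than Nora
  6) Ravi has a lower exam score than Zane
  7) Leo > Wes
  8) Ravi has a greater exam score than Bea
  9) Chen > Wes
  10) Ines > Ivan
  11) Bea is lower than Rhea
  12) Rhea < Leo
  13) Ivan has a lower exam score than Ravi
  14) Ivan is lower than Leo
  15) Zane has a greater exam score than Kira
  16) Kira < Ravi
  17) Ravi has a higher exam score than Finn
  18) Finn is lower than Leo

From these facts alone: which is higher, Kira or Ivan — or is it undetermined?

undetermined

Following every chain through Ivan: above Ivan we get Ravi, Leo, Ines, Zane, Nora.
Kira is not reached, and no chain runs the other way from Kira to Ivan.
So the given relations leave the order of Ivan and Kira undetermined.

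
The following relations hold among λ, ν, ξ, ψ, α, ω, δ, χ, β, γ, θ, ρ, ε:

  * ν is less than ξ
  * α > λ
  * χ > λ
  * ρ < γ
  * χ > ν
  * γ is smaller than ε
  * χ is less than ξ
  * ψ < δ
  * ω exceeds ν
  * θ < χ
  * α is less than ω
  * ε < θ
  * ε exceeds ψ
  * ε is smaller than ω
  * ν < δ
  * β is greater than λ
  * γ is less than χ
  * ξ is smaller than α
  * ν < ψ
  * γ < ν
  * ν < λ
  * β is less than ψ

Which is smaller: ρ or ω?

ρ

ρ < γ and γ < ν give ρ < ν.
Then ν < λ extends the chain to λ.
With λ < β: ρ < γ < ν < λ < β.
Then β < ψ extends the chain to ψ.
With ψ < ε: ρ < γ < ν < λ < β < ψ < ε.
Then ε < θ extends the chain to θ.
Then θ < χ extends the chain to χ.
With χ < ξ: ρ < γ < ν < λ < β < ψ < ε < θ < χ < ξ.
With ξ < α: ρ < γ < ν < λ < β < ψ < ε < θ < χ < ξ < α.
With α < ω: ρ < γ < ν < λ < β < ψ < ε < θ < χ < ξ < α < ω.
So ρ < ω; ρ is the smaller of the two.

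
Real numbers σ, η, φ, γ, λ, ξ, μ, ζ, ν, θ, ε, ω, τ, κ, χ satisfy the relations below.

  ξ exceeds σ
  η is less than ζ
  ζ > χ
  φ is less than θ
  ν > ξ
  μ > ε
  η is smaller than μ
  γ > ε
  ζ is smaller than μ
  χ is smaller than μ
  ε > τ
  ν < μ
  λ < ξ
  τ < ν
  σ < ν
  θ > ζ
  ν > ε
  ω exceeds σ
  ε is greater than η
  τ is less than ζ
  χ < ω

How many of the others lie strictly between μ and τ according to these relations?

3

Chaining upward from τ reaches: ε, γ, ζ, ν, θ.
Chaining downward from μ reaches: λ, η, ε, σ, χ, ζ, ξ, ν.
Strictly between τ and μ are those in both lists: ε, ζ, ν — 3 elements.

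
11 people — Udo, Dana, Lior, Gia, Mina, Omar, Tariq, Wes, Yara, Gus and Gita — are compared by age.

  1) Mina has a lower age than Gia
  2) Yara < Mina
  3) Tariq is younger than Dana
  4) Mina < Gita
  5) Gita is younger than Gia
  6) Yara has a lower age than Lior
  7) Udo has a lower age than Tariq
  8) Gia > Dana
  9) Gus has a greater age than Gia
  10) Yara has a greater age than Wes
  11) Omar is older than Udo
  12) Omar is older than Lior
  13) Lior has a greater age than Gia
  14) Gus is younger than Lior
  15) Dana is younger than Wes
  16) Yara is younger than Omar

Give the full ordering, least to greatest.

Udo < Tariq < Dana < Wes < Yara < Mina < Gita < Gia < Gus < Lior < Omar

Each adjacent pair is fixed by a given relation: Udo < Tariq; Tariq < Dana; Dana < Wes; Wes < Yara; Yara < Mina; Mina < Gita; Gita < Gia; Gia < Gus; Gus < Lior; Lior < Omar. Chaining them end to end gives the full order.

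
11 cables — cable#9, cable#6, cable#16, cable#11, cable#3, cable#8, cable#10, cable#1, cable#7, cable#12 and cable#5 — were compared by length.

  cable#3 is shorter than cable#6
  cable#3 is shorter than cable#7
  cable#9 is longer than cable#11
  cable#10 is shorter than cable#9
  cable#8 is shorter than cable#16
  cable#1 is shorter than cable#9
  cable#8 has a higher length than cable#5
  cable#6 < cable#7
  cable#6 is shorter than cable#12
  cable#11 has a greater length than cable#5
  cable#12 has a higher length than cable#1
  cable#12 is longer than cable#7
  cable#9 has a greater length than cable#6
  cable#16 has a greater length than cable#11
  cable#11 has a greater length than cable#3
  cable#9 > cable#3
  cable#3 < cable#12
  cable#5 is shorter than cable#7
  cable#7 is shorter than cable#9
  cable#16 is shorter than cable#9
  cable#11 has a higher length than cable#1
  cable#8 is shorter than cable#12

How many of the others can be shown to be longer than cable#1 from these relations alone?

Directly above cable#1: cable#11, cable#9, cable#12.
One step further: cable#16 (4 so far).
No other element is forced above cable#1 by the given relations, so the count is 4.

4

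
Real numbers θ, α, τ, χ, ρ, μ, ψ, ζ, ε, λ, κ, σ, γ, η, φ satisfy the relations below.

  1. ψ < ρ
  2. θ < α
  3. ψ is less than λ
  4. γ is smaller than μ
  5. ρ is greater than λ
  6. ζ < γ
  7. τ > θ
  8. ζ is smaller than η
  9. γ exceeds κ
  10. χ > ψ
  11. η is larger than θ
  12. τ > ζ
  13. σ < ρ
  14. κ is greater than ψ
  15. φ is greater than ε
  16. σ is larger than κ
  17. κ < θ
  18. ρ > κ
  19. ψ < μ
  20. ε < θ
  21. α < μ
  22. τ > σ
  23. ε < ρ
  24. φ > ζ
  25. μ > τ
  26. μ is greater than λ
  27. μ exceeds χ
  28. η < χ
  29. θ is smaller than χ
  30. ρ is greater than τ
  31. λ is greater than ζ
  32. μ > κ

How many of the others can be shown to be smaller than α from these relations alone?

The elements the relations force below α are ψ, κ, ε, θ — no chain reaches any other.
That is 4.

4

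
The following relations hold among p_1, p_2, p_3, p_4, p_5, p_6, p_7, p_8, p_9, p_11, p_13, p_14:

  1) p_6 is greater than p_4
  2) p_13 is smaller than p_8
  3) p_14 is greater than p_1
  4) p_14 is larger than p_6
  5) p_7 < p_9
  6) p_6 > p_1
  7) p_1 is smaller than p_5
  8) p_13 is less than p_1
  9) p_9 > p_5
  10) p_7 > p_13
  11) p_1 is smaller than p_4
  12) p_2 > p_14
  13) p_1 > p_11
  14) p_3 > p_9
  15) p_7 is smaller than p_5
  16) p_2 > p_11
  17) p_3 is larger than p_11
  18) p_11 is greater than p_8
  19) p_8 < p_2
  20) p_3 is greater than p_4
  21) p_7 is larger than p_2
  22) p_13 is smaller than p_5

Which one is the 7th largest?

p_6

Chaining the given pairs: p_13 < p_8 < p_11 < p_1 < p_4 < p_6 < p_14 < p_2 < p_7 < p_5 < p_9 < p_3.
Counting 7 from the largest end gives p_6.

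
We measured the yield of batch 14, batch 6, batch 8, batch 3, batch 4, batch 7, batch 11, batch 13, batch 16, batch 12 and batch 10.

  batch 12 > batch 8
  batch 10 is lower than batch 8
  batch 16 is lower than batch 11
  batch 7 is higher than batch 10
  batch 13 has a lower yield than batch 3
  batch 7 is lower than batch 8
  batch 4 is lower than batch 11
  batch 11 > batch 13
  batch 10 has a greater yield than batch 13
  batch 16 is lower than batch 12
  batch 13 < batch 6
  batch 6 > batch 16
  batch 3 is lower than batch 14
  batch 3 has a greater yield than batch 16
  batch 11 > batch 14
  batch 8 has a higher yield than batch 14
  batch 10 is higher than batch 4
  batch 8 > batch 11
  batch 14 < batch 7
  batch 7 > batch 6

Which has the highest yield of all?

batch 12

Chaining downward from batch 12: directly below it, batch 16, batch 8; then batch 14, batch 10, batch 7, batch 11; then batch 4, batch 13, batch 3, batch 6.
That covers every other element, and nothing is given above batch 12, so batch 12 is the highest yield.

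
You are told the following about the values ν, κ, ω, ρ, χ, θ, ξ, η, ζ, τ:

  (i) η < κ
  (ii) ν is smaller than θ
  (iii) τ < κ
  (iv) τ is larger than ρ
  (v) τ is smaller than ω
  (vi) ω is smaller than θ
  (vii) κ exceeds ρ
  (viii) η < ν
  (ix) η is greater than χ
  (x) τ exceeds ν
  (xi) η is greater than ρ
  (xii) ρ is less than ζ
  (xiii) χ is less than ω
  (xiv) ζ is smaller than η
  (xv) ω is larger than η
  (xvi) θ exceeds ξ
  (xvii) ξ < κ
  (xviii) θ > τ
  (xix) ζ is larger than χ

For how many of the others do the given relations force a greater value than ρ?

From ρ the given relations immediately reach ζ, η, τ, κ.
From those, ν, ω, θ — 7 in total.
Nothing else is reachable above ρ; 7 in all.

7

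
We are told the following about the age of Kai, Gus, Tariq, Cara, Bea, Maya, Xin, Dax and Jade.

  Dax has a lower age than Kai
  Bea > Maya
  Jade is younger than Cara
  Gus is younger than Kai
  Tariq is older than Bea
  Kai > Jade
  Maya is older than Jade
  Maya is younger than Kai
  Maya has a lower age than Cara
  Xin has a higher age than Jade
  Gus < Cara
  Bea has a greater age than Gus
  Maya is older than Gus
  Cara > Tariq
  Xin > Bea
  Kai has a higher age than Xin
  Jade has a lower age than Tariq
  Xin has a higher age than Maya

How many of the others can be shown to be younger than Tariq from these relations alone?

4

From Tariq the given relations immediately reach Jade, Bea.
From those, Gus, Maya — 4 in total.
Nothing else is reachable below Tariq; 4 in all.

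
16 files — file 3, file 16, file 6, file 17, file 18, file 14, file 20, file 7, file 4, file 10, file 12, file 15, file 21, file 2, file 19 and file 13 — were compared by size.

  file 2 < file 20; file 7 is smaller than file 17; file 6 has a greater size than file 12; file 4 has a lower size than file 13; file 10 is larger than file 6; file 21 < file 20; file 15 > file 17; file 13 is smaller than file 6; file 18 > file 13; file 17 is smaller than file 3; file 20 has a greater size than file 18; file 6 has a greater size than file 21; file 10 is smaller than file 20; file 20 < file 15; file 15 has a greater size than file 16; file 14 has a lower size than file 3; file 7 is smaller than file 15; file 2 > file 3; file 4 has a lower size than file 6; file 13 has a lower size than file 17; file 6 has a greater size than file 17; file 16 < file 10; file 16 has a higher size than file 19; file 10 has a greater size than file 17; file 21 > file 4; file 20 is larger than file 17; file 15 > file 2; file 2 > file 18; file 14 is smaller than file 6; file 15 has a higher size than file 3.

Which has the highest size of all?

file 19 is not greatest since file 19 < file 16; file 14 is not greatest since file 14 < file 3; file 7 is not greatest since file 7 < file 17; file 16 is not greatest since file 16 < file 15; file 4 is not greatest since file 4 < file 13; file 13 is not greatest since file 13 < file 6; file 18 is not greatest since file 18 < file 20; file 21 is not greatest since file 21 < file 6; file 12 is not greatest since file 12 < file 6; file 17 is not greatest since file 17 < file 20; file 6 is not greatest since file 6 < file 10; file 10 is not greatest since file 10 < file 20; file 3 is not greatest since file 3 < file 2; file 2 is not greatest since file 2 < file 20; file 20 is not greatest since file 20 < file 15.
Only file 15 has nothing above it, so file 15 is the highest size.

file 15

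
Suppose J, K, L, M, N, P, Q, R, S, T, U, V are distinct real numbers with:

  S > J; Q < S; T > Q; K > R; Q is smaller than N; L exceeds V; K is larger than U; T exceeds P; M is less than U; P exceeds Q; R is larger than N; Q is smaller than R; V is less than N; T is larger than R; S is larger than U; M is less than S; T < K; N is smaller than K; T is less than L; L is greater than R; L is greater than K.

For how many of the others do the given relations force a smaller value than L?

From L the given relations immediately reach V, R, T, K.
From those, Q, N, P, U — 8 in total.
From those, M — 9 in total.
No other element is forced below L by the given relations, so the count is 9.

9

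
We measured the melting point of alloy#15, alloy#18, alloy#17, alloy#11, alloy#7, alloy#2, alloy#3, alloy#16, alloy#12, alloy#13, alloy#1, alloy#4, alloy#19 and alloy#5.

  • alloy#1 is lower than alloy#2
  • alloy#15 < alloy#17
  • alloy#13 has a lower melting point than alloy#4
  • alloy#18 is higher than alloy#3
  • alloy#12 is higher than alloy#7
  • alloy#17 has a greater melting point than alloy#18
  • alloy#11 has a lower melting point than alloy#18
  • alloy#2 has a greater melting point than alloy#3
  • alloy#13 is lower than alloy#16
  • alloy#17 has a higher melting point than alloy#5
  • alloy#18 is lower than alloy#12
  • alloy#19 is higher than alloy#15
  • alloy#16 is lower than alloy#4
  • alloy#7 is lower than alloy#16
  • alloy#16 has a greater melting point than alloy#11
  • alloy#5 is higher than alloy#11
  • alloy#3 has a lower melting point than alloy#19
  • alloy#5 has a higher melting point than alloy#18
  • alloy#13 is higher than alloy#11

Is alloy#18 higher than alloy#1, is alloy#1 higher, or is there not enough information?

Following every chain through alloy#1: above alloy#1 we get alloy#2.
alloy#18 is not reached, and no chain runs the other way from alloy#18 to alloy#1.
So the given relations leave the order of alloy#1 and alloy#18 undetermined.

undetermined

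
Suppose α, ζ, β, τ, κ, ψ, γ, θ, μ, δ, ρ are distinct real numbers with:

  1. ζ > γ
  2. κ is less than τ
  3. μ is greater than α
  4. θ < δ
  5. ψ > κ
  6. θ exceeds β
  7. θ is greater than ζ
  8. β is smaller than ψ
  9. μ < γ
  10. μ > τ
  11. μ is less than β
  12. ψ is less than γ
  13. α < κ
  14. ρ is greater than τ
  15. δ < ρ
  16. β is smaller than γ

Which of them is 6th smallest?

The consecutive relations fix a unique order: α < κ < τ < μ < β < ψ < γ < ζ < θ < δ < ρ.
Counting 6 from the smallest end gives ψ.

ψ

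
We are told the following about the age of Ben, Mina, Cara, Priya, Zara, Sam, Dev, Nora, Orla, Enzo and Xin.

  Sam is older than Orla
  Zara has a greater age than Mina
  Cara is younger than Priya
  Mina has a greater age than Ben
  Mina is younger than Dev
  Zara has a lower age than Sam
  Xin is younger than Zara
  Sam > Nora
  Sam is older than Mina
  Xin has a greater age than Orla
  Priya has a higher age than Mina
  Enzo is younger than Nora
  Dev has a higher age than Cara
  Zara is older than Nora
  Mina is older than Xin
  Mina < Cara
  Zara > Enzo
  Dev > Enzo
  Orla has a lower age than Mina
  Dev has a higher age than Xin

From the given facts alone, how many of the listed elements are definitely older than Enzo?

4

The elements the relations force above Enzo are Nora, Zara, Dev, Sam — no chain reaches any other.
That is 4.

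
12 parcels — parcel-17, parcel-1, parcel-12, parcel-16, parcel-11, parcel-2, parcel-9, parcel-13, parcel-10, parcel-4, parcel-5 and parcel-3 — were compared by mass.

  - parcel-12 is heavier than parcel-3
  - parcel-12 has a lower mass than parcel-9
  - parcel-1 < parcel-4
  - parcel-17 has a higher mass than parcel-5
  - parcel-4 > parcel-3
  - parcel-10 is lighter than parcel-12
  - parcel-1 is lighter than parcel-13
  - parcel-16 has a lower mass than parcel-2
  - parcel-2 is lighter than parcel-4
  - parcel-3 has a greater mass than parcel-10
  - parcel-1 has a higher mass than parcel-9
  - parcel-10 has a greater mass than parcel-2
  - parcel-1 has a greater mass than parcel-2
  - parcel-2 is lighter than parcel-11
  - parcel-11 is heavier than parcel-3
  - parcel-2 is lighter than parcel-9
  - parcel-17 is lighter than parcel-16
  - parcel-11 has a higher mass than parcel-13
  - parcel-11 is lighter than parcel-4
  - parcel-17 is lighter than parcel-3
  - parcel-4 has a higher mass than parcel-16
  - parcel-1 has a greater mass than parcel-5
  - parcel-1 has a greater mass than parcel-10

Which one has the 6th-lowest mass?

The consecutive relations fix a unique order: parcel-5 < parcel-17 < parcel-16 < parcel-2 < parcel-10 < parcel-3 < parcel-12 < parcel-9 < parcel-1 < parcel-13 < parcel-11 < parcel-4.
The 6th smallest is parcel-3.

parcel-3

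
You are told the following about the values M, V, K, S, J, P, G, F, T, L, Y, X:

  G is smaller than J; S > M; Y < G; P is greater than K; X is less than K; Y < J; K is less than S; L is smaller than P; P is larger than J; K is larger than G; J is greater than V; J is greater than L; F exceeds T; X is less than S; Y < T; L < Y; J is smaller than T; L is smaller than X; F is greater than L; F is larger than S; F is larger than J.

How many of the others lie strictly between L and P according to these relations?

The relations place L below P. An element lies strictly between them when it is forced above L and also forced below P.
Above L: {Y, G, J, X, K, S, T, F}. Below P: {V, Y, G, J, X, K}.
Intersection: {Y, G, J, X, K} — 5.

5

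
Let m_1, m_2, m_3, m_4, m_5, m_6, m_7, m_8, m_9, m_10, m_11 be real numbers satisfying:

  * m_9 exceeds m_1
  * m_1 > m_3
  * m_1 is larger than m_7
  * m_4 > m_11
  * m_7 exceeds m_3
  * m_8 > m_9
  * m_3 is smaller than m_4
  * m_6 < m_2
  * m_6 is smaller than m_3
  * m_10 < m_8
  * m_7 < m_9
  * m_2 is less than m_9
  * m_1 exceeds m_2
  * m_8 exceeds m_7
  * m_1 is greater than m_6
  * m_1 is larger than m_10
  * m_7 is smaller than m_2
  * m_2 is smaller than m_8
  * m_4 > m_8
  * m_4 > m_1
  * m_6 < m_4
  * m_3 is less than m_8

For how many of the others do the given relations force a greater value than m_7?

5

The elements the relations force above m_7 are m_2, m_1, m_9, m_8, m_4 — no chain reaches any other.
That is 5.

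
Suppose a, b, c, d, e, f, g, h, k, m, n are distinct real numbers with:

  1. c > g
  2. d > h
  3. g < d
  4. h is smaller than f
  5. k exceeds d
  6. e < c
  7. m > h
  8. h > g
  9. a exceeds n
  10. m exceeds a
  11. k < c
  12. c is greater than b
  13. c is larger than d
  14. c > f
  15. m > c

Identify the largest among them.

Chaining downward from m: directly below it, h, c, a; then g, e, n, d, b, f, k.
That covers every other element, and nothing is given above m, so m is the largest.

m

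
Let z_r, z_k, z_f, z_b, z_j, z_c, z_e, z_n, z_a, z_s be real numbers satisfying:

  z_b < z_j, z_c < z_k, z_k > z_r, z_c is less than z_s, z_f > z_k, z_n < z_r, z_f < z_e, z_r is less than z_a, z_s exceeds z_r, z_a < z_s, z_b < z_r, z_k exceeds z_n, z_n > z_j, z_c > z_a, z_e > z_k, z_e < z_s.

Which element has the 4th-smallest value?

The consecutive relations fix a unique order: z_b < z_j < z_n < z_r < z_a < z_c < z_k < z_f < z_e < z_s.
The 4th smallest is z_r.

z_r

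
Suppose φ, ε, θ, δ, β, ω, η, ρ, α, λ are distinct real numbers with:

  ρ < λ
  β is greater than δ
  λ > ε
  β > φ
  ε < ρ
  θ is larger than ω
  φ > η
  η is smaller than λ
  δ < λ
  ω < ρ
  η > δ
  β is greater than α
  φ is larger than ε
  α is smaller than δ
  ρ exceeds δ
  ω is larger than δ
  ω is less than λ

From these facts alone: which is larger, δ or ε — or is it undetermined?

Following every chain through δ: above δ we get ω, θ, η, ρ, φ, β, λ; below δ we get α.
ε is not reached, and no chain runs the other way from ε to δ.
So the given relations leave the order of δ and ε undetermined.

undetermined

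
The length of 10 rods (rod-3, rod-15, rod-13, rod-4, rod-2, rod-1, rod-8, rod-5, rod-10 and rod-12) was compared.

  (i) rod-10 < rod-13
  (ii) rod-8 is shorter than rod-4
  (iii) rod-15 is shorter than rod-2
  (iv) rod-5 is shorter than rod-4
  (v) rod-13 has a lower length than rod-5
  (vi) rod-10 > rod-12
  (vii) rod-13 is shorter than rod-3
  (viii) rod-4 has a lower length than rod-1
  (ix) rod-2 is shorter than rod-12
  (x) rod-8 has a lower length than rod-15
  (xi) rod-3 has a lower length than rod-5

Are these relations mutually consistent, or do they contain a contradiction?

consistent

The single ordering rod-8 < rod-15 < rod-2 < rod-12 < rod-10 < rod-13 < rod-3 < rod-5 < rod-4 < rod-1 satisfies every listed relation, so no contradiction arises.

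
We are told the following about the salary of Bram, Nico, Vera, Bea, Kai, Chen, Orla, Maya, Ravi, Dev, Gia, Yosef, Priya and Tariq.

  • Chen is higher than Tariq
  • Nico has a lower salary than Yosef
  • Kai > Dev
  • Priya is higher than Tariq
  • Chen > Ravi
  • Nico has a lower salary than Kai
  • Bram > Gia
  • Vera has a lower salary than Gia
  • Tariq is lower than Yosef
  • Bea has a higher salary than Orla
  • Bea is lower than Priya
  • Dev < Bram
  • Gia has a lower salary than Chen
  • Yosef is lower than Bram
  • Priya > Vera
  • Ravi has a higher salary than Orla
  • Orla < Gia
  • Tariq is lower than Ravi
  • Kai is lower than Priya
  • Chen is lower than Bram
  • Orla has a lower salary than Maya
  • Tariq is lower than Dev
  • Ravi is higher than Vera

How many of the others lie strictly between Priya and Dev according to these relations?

The relations place Dev below Priya. An element lies strictly between them when it is forced above Dev and also forced below Priya.
Above Dev: {Kai, Bram}. Below Priya: {Vera, Orla, Nico, Tariq, Kai, Bea}.
Intersection: {Kai} — 1.

1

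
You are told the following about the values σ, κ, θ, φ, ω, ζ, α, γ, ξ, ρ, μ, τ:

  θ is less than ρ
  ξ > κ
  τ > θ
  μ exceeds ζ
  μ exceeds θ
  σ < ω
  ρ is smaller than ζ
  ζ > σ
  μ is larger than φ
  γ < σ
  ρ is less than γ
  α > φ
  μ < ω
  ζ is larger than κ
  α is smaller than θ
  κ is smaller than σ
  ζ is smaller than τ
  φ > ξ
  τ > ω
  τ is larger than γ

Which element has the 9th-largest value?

α

Chaining the given pairs: κ < ξ < φ < α < θ < ρ < γ < σ < ζ < μ < ω < τ.
The 9th largest is α.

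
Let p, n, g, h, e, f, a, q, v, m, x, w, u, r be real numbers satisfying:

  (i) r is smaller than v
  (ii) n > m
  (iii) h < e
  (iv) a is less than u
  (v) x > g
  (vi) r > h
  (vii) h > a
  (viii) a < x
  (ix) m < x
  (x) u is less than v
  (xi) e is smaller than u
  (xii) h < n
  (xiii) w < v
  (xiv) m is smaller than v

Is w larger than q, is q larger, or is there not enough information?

Following every chain through q: nothing is chained to q.
w is not reached, and no chain runs the other way from w to q.
So the given relations leave the order of q and w undetermined.

undetermined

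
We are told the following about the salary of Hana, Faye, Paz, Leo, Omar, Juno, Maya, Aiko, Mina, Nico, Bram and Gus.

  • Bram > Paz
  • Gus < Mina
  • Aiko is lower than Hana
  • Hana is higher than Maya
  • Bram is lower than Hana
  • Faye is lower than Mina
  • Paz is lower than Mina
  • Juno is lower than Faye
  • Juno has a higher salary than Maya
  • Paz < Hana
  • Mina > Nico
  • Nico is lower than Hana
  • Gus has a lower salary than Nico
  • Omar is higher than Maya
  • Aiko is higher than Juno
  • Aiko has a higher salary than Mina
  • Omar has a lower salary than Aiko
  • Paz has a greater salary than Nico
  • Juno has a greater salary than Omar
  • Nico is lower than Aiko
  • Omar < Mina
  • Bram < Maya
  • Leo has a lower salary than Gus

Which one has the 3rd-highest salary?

Chaining the given pairs: Leo < Gus < Nico < Paz < Bram < Maya < Omar < Juno < Faye < Mina < Aiko < Hana.
Counting 3 from the largest end gives Mina.

Mina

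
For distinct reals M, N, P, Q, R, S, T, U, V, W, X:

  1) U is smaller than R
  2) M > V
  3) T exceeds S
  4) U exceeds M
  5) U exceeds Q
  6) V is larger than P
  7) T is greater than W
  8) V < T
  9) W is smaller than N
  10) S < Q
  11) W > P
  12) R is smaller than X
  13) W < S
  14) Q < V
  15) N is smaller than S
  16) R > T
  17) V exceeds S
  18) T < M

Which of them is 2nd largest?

The consecutive relations fix a unique order: P < W < N < S < Q < V < T < M < U < R < X.
The 2nd largest is R.

R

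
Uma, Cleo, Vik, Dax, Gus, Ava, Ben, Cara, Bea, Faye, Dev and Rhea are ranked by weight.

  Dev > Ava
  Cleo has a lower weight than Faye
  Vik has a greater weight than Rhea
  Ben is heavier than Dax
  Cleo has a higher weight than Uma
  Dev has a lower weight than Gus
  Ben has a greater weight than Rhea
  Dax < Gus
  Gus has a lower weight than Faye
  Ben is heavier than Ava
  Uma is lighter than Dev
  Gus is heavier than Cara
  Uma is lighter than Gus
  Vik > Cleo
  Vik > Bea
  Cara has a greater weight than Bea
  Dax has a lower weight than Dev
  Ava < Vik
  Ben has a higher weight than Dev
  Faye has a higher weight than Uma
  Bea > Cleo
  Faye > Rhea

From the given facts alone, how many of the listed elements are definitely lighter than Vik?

5

The elements the relations force below Vik are Ava, Uma, Rhea, Cleo, Bea — no chain reaches any other.
That is 5.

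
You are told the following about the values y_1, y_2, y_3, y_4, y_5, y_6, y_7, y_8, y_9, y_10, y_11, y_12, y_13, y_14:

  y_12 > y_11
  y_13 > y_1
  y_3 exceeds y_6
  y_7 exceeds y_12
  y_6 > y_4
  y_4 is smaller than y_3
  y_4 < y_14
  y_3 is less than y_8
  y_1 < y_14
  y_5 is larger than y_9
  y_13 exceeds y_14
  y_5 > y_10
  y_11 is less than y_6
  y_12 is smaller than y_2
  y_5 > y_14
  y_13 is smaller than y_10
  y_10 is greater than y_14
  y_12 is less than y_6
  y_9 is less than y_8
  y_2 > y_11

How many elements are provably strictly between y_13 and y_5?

1

The relations place y_13 below y_5. An element lies strictly between them when it is forced above y_13 and also forced below y_5.
Above y_13: {y_10}. Below y_5: {y_1, y_4, y_14, y_10, y_9}.
Intersection: {y_10} — 1.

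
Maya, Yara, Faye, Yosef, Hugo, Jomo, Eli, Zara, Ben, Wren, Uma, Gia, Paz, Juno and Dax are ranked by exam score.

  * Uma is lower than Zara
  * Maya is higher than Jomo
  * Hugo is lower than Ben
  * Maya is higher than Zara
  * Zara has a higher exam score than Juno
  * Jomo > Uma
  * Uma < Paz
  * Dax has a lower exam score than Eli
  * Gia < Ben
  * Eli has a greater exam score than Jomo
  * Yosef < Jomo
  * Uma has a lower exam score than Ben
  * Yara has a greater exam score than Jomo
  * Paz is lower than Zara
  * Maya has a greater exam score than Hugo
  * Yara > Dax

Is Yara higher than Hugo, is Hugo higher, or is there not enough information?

undetermined

Following every chain through Hugo: above Hugo we get Maya, Ben.
Yara is not reached, and no chain runs the other way from Yara to Hugo.
So the given relations leave the order of Hugo and Yara undetermined.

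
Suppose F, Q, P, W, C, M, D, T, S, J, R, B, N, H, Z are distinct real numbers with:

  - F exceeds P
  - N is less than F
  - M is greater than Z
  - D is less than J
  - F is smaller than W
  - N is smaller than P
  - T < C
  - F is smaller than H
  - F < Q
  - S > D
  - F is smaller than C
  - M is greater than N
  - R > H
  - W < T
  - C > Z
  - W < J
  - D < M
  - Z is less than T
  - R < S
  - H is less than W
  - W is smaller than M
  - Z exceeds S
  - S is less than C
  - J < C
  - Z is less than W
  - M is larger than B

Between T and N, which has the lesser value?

N

Link the given pairs in sequence: N < P; P < F; F < H; H < R; R < S; S < Z; Z < W; W < T.
Together: N < P < F < H < R < S < Z < W < T.
So N < T; N is the smaller of the two.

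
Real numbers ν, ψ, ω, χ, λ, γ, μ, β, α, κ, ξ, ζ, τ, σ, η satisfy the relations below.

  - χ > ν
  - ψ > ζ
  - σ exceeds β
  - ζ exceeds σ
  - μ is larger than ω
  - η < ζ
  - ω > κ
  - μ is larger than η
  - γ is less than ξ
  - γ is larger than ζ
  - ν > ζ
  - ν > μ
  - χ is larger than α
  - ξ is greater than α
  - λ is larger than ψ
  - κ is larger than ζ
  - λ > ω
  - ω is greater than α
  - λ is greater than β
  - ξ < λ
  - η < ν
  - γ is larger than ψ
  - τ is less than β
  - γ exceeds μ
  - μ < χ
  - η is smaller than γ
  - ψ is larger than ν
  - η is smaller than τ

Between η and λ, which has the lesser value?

Following the relations from η: η < τ < β < σ < ζ < κ < ω < μ < ν < ψ < γ < ξ < λ.
So η < λ; η is the smaller of the two.

η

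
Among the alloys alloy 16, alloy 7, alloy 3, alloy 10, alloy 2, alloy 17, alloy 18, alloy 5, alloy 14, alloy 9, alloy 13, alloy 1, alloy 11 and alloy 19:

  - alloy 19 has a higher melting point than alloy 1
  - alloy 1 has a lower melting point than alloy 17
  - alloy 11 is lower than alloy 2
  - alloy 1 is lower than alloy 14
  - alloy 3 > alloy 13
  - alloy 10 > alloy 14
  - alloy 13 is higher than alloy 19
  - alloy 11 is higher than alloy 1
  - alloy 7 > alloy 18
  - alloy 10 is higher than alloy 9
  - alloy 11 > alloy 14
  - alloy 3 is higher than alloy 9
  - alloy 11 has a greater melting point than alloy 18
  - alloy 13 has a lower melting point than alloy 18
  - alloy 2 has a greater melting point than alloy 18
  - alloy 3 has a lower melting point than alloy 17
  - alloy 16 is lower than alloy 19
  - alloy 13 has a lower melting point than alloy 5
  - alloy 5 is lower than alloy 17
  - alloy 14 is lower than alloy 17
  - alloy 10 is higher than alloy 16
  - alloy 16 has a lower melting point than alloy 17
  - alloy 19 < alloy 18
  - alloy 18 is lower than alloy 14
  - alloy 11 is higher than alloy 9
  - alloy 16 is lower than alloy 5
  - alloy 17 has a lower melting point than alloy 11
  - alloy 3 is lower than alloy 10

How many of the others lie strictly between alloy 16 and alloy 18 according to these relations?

2

Chaining upward from alloy 16 reaches: alloy 19, alloy 13, alloy 3, alloy 14, alloy 5, alloy 7, alloy 17, alloy 10, alloy 11, alloy 2.
Chaining downward from alloy 18 reaches: alloy 1, alloy 19, alloy 13.
Strictly between alloy 16 and alloy 18 are those in both lists: alloy 19, alloy 13 — 2 elements.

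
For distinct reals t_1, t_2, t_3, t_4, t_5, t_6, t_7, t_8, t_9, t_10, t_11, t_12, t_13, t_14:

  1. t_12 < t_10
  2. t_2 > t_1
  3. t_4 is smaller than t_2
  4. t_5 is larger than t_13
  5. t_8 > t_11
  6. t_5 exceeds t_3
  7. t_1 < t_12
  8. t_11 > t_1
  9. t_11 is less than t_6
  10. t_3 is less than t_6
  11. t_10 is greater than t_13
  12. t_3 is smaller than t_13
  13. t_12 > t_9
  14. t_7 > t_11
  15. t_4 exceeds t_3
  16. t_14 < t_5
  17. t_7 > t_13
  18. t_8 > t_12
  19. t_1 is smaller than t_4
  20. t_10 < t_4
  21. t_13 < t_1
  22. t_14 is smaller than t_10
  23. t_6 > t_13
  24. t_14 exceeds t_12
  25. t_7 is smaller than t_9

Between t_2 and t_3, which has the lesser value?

t_3 < t_13 < t_1 < t_11 < t_7 < t_9 < t_12 < t_14 < t_10 < t_4 < t_2, by transitivity through t_13, t_1, t_11, t_7, t_9, t_12, t_14, t_10, t_4.
So t_3 < t_2; t_3 is the smaller of the two.

t_3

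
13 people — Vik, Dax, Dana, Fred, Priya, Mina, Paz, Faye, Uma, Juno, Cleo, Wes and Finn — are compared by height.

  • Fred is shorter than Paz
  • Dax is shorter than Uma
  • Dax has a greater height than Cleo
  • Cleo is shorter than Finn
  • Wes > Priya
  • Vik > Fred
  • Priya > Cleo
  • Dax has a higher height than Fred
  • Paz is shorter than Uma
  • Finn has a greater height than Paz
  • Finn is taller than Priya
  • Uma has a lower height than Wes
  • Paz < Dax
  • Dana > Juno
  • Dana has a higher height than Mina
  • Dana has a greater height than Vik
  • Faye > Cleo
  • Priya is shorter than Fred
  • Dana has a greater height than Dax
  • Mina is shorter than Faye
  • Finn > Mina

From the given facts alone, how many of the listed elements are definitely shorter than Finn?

5

The elements the relations force below Finn are Cleo, Priya, Fred, Mina, Paz — no chain reaches any other.
That is 5.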